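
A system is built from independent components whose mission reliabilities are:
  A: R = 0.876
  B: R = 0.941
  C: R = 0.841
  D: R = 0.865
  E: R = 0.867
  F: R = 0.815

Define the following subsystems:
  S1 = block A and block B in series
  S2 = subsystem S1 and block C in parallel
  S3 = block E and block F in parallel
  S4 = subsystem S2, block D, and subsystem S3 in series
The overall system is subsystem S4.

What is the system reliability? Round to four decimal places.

0.8201

Series (A and B): 0.876000 × 0.941000 = 0.824316
Parallel ([0.824316] and C): 1 − (1 − 0.824316)(1 − 0.841000) = 0.972066
Parallel (E and F): 1 − (1 − 0.867000)(1 − 0.815000) = 0.975395
Series ([0.972066], D, and [0.975395]): 0.972066 × 0.865000 × 0.975395 = 0.8201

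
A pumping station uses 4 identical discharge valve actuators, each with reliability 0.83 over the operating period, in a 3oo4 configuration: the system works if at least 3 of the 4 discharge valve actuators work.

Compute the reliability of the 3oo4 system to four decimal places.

0.8634

R = Σ_{i=3}^{4} C(4,i) p^i (1−p)^{4−i} with p = 0.83
C(4,3)·0.83^3·0.17^1 = 0.388815
C(4,4)·0.83^4·0.17^0 = 0.474583
Sum = 0.8634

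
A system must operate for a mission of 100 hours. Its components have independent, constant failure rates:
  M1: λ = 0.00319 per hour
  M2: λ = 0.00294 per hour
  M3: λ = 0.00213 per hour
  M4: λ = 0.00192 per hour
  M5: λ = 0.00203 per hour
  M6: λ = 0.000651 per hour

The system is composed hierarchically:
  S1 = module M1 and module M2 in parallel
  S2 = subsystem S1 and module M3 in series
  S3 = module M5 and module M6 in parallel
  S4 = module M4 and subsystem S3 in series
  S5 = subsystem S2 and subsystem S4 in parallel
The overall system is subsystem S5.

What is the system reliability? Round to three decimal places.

R(M1) = exp(−0.00319 × 100) = 0.72688
R(M2) = exp(−0.00294 × 100) = 0.74528
R(M3) = exp(−0.00213 × 100) = 0.80816
R(M4) = exp(−0.00192 × 100) = 0.82531
R(M5) = exp(−0.00203 × 100) = 0.81628
R(M6) = exp(−0.000651 × 100) = 0.93697
Parallel (M1 and M2): 1 − (1 − 0.72688)(1 − 0.74528) = 0.93043
Series ([0.93043] and M3): 0.93043 × 0.80816 = 0.75194
Parallel (M5 and M6): 1 − (1 − 0.81628)(1 − 0.93697) = 0.98842
Series (M4 and [0.98842]): 0.82531 × 0.98842 = 0.81575
Parallel ([0.75194] and [0.81575]): 1 − (1 − 0.75194)(1 − 0.81575) = 0.954

0.954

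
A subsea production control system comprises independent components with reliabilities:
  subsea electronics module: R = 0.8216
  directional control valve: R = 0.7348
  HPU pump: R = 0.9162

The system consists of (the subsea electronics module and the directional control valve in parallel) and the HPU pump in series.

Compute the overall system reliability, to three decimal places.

Parallel (subsea electronics module and directional control valve): 1 − (1 − 0.82160)(1 − 0.73480) = 0.95269
Series ([0.95269] and HPU pump): 0.95269 × 0.91620 = 0.873

0.873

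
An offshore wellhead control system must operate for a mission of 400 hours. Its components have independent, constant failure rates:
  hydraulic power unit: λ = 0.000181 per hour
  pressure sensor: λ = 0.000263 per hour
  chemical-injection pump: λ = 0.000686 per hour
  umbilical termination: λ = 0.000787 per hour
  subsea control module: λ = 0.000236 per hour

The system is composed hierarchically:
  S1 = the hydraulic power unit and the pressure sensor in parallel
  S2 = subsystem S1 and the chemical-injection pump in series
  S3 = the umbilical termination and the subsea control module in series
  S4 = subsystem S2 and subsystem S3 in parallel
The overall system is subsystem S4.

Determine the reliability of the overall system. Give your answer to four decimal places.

0.9176

R(hydraulic power unit) = exp(−0.000181 × 400) = 0.930159
R(pressure sensor) = exp(−0.000263 × 400) = 0.900144
R(chemical-injection pump) = exp(−0.000686 × 400) = 0.760028
R(umbilical termination) = exp(−0.000787 × 400) = 0.729935
R(subsea control module) = exp(−0.000236 × 400) = 0.909919
Parallel (hydraulic power unit and pressure sensor): 1 − (1 − 0.930159)(1 − 0.900144) = 0.993026
Series ([0.993026] and chemical-injection pump): 0.993026 × 0.760028 = 0.754728
Series (umbilical termination and subsea control module): 0.729935 × 0.909919 = 0.664182
Parallel ([0.754728] and [0.664182]): 1 − (1 − 0.754728)(1 − 0.664182) = 0.9176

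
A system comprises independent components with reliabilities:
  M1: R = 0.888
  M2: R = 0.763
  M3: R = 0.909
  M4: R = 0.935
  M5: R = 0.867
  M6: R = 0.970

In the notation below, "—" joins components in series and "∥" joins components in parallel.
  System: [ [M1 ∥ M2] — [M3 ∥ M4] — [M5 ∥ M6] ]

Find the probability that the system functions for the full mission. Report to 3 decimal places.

Parallel (M1 and M2): 1 − (1 − 0.88800)(1 − 0.76300) = 0.97346
Parallel (M3 and M4): 1 − (1 − 0.90900)(1 − 0.93500) = 0.99409
Parallel (M5 and M6): 1 − (1 − 0.86700)(1 − 0.97000) = 0.99601
Series ([0.97346], [0.99409], and [0.99601]): 0.97346 × 0.99409 × 0.99601 = 0.964

0.964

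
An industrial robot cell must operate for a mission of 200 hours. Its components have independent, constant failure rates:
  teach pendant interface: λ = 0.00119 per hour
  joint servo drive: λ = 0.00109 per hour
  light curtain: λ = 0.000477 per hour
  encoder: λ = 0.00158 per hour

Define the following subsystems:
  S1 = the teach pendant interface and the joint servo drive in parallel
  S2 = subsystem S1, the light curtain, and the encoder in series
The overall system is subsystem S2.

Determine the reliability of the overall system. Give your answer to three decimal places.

0.635

R(teach pendant interface) = exp(−0.00119 × 200) = 0.78820
R(joint servo drive) = exp(−0.00109 × 200) = 0.80413
R(light curtain) = exp(−0.000477 × 200) = 0.90901
R(encoder) = exp(−0.00158 × 200) = 0.72906
Parallel (teach pendant interface and joint servo drive): 1 − (1 − 0.78820)(1 − 0.80413) = 0.95851
Series ([0.95851], light curtain, and encoder): 0.95851 × 0.90901 × 0.72906 = 0.635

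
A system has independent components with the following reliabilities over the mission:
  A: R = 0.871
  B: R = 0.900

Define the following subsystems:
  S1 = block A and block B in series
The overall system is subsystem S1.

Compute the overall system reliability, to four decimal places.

Series (A and B): 0.871000 × 0.900000 = 0.7839

0.7839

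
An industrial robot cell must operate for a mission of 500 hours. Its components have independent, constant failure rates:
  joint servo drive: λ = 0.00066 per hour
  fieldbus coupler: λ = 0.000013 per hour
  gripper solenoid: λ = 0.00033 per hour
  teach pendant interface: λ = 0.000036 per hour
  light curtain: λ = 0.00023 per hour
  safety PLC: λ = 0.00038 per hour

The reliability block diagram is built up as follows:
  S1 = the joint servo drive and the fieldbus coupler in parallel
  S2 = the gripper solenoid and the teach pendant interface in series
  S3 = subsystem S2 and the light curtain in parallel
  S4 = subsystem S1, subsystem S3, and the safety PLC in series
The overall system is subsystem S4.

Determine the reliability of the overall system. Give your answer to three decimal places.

0.810

R(joint servo drive) = exp(−0.00066 × 500) = 0.71892
R(fieldbus coupler) = exp(−0.000013 × 500) = 0.99352
R(gripper solenoid) = exp(−0.00033 × 500) = 0.84789
R(teach pendant interface) = exp(−0.000036 × 500) = 0.98216
R(light curtain) = exp(−0.00023 × 500) = 0.89137
R(safety PLC) = exp(−0.00038 × 500) = 0.82696
Parallel (joint servo drive and fieldbus coupler): 1 − (1 − 0.71892)(1 − 0.99352) = 0.99818
Series (gripper solenoid and teach pendant interface): 0.84789 × 0.98216 = 0.83276
Parallel ([0.83276] and light curtain): 1 − (1 − 0.83276)(1 − 0.89137) = 0.98183
Series ([0.99818], [0.98183], and safety PLC): 0.99818 × 0.98183 × 0.82696 = 0.810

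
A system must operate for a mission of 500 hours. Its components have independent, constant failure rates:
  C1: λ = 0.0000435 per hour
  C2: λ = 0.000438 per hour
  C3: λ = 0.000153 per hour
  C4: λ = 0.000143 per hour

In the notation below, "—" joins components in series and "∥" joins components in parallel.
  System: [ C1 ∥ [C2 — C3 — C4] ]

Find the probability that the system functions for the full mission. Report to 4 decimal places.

R(C1) = exp(−0.0000435 × 500) = 0.978485
R(C2) = exp(−0.000438 × 500) = 0.803322
R(C3) = exp(−0.000153 × 500) = 0.926353
R(C4) = exp(−0.000143 × 500) = 0.930996
Series (C2, C3, and C4): 0.803322 × 0.926353 × 0.930996 = 0.692810
Parallel (C1 and [0.692810]): 1 − (1 − 0.978485)(1 − 0.692810) = 0.9934

0.9934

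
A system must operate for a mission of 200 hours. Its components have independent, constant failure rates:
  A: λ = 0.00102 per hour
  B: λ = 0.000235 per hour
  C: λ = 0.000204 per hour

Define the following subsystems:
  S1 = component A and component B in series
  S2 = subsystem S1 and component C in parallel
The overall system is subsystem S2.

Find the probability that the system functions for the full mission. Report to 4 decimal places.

0.9911

R(A) = exp(−0.00102 × 200) = 0.815462
R(B) = exp(−0.000235 × 200) = 0.954087
R(C) = exp(−0.000204 × 200) = 0.960021
Series (A and B): 0.815462 × 0.954087 = 0.778022
Parallel ([0.778022] and C): 1 − (1 − 0.778022)(1 − 0.960021) = 0.9911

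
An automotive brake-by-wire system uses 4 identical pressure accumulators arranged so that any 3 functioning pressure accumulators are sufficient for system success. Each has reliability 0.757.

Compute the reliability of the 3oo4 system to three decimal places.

R = Σ_{i=3}^{4} C(4,i) p^i (1−p)^{4−i} with p = 0.757
C(4,3)·0.757^3·0.243^1 = 0.42165
C(4,4)·0.757^4·0.243^0 = 0.32839
Sum = 0.750

0.750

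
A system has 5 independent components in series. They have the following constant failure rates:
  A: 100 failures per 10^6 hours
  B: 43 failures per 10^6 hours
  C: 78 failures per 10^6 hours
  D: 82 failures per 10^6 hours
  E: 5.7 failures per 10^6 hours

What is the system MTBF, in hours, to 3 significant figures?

Series of exponential components: λ_sys = Σ λ_i
λ_sys = 0.00010 + 0.000043 + 0.000078 + 0.000082 + 0.0000057 = 3.0870e-04 /h
MTBF = 1 / λ_sys = 3240 h

3240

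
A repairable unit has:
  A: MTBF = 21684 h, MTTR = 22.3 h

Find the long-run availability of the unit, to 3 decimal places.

0.999

A(A) = MTBF/(MTBF+MTTR) = 21684/(21684+22.3) = 0.999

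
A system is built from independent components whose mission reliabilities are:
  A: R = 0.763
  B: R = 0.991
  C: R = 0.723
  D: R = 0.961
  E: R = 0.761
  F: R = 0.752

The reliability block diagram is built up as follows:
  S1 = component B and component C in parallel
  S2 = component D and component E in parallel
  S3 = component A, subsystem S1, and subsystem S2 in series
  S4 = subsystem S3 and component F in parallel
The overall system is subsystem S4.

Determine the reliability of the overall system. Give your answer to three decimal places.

Parallel (B and C): 1 − (1 − 0.99100)(1 − 0.72300) = 0.99751
Parallel (D and E): 1 − (1 − 0.96100)(1 − 0.76100) = 0.99068
Series (A, [0.99751], and [0.99068]): 0.76300 × 0.99751 × 0.99068 = 0.75401
Parallel ([0.75401] and F): 1 − (1 − 0.75401)(1 − 0.75200) = 0.939

0.939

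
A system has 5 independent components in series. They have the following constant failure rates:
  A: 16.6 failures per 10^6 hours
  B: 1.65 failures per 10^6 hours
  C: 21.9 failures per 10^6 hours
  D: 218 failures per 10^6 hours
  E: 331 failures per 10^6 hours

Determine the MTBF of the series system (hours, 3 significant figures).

1700

Series of exponential components: λ_sys = Σ λ_i
λ_sys = 0.0000166 + 0.00000165 + 0.0000219 + 0.000218 + 0.000331 = 5.8915e-04 /h
MTBF = 1 / λ_sys = 1700 h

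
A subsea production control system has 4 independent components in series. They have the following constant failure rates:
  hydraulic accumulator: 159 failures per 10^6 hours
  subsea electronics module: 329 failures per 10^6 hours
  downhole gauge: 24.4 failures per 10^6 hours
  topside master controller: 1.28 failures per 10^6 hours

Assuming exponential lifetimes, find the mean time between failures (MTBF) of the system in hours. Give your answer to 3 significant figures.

Series of exponential components: λ_sys = Σ λ_i
λ_sys = 0.000159 + 0.000329 + 0.0000244 + 0.00000128 = 5.1368e-04 /h
MTBF = 1 / λ_sys = 1950 h

1950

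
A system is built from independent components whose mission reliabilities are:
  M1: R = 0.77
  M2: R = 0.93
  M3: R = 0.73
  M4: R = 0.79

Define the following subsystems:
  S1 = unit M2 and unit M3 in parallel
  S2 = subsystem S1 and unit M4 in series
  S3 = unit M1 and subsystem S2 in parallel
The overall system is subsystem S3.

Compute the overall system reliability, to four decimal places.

Parallel (M2 and M3): 1 − (1 − 0.930000)(1 − 0.730000) = 0.981100
Series ([0.981100] and M4): 0.981100 × 0.790000 = 0.775069
Parallel (M1 and [0.775069]): 1 − (1 − 0.770000)(1 − 0.775069) = 0.9483

0.9483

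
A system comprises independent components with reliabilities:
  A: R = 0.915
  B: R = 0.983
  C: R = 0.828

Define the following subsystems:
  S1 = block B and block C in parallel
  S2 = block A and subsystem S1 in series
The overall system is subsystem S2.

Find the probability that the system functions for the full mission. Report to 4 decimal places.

Parallel (B and C): 1 − (1 − 0.983000)(1 − 0.828000) = 0.997076
Series (A and [0.997076]): 0.915000 × 0.997076 = 0.9123

0.9123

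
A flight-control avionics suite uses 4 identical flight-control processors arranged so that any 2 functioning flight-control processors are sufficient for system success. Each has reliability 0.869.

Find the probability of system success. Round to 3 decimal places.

R = Σ_{i=2}^{4} C(4,i) p^i (1−p)^{4−i} with p = 0.869
C(4,2)·0.869^2·0.131^2 = 0.07776
C(4,3)·0.869^3·0.131^1 = 0.34387
C(4,4)·0.869^4·0.131^0 = 0.57027
Sum = 0.992

0.992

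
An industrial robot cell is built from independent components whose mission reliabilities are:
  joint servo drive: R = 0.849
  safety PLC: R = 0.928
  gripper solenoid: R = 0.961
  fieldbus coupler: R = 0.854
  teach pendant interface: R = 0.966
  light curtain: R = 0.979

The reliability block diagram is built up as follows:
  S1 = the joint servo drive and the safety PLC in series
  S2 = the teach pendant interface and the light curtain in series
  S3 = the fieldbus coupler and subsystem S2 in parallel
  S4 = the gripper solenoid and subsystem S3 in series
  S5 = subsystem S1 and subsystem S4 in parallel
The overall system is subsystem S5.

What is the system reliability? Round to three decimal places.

Series (joint servo drive and safety PLC): 0.84900 × 0.92800 = 0.78787
Series (teach pendant interface and light curtain): 0.96600 × 0.97900 = 0.94571
Parallel (fieldbus coupler and [0.94571]): 1 − (1 − 0.85400)(1 − 0.94571) = 0.99207
Series (gripper solenoid and [0.99207]): 0.96100 × 0.99207 = 0.95338
Parallel ([0.78787] and [0.95338]): 1 − (1 − 0.78787)(1 − 0.95338) = 0.990

0.990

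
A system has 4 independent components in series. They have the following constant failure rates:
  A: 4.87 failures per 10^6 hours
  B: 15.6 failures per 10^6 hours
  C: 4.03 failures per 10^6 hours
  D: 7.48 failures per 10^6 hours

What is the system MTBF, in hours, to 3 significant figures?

31300

Series of exponential components: λ_sys = Σ λ_i
λ_sys = 0.00000487 + 0.0000156 + 0.00000403 + 0.00000748 = 3.1980e-05 /h
MTBF = 1 / λ_sys = 31300 h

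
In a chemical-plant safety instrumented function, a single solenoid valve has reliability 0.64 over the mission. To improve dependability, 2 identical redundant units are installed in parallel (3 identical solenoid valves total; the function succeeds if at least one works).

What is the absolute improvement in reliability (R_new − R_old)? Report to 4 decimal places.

R_before = 0.64
R_after = 1 − (1 − 0.64)^3 = 0.9533
ΔR = 0.9533 − 0.64 = 0.3133

0.3133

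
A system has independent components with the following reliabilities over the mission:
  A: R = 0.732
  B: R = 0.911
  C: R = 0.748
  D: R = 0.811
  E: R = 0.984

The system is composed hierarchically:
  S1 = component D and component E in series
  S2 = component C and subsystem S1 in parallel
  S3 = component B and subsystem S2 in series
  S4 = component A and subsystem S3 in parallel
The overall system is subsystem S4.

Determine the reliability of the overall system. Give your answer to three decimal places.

Series (D and E): 0.81100 × 0.98400 = 0.79802
Parallel (C and [0.79802]): 1 − (1 − 0.74800)(1 − 0.79802) = 0.94910
Series (B and [0.94910]): 0.91100 × 0.94910 = 0.86463
Parallel (A and [0.86463]): 1 − (1 − 0.73200)(1 − 0.86463) = 0.964

0.964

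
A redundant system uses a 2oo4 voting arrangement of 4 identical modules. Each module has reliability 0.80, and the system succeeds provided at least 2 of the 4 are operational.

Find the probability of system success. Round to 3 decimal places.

R = Σ_{i=2}^{4} C(4,i) p^i (1−p)^{4−i} with p = 0.80
C(4,2)·0.80^2·0.20^2 = 0.15360
C(4,3)·0.80^3·0.20^1 = 0.40960
C(4,4)·0.80^4·0.20^0 = 0.40960
Sum = 0.973

0.973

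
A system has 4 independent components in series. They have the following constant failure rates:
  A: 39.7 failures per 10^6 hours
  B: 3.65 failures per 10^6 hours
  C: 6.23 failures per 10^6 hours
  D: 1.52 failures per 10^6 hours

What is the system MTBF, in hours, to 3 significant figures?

Series of exponential components: λ_sys = Σ λ_i
λ_sys = 0.0000397 + 0.00000365 + 0.00000623 + 0.00000152 = 5.1100e-05 /h
MTBF = 1 / λ_sys = 19600 h

19600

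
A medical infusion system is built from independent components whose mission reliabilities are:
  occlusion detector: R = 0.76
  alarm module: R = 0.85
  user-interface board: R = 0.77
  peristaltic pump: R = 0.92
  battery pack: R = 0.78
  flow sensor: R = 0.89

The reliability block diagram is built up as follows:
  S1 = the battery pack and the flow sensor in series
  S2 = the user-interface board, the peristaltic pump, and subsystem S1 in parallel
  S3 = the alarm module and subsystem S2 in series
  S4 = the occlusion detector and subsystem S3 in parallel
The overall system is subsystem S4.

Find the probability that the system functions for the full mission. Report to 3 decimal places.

0.963

Series (battery pack and flow sensor): 0.78000 × 0.89000 = 0.69420
Parallel (user-interface board, peristaltic pump, and [0.69420]): 1 − (1 − 0.77000)(1 − 0.92000)(1 − 0.69420) = 0.99437
Series (alarm module and [0.99437]): 0.85000 × 0.99437 = 0.84521
Parallel (occlusion detector and [0.84521]): 1 − (1 − 0.76000)(1 − 0.84521) = 0.963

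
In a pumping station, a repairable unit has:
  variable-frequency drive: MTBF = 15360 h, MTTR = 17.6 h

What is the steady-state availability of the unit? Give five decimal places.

A(variable-frequency drive) = MTBF/(MTBF+MTTR) = 15360/(15360+17.6) = 0.99886

0.99886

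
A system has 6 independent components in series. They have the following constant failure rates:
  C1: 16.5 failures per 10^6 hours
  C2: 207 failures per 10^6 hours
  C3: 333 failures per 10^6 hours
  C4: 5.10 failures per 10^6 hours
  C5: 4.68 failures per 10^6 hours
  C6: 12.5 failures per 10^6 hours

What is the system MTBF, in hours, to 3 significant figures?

1730

Series of exponential components: λ_sys = Σ λ_i
λ_sys = 0.0000165 + 0.000207 + 0.000333 + 0.00000510 + 0.00000468 + 0.0000125 = 5.7878e-04 /h
MTBF = 1 / λ_sys = 1730 h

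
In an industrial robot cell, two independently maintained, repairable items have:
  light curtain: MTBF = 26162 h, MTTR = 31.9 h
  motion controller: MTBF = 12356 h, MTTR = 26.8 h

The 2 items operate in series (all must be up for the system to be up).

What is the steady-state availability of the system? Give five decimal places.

0.99662

A(light curtain) = MTBF/(MTBF+MTTR) = 26162/(26162+31.9) = 0.998782
A(motion controller) = MTBF/(MTBF+MTTR) = 12356/(12356+26.8) = 0.997836
Series availability: 0.998782 × 0.997836 = 0.99662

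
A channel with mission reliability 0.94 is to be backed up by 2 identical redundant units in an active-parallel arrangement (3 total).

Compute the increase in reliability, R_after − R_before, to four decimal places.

0.0598

R_before = 0.94
R_after = 1 − (1 − 0.94)^3 = 0.9998
ΔR = 0.9998 − 0.94 = 0.0598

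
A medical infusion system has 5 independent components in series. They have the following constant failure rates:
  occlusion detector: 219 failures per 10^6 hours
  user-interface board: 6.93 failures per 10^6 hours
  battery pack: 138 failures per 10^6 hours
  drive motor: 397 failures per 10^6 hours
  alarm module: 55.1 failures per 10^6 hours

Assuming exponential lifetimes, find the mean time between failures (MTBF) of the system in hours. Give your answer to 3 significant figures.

1230

Series of exponential components: λ_sys = Σ λ_i
λ_sys = 0.000219 + 0.00000693 + 0.000138 + 0.000397 + 0.0000551 = 8.1603e-04 /h
MTBF = 1 / λ_sys = 1230 h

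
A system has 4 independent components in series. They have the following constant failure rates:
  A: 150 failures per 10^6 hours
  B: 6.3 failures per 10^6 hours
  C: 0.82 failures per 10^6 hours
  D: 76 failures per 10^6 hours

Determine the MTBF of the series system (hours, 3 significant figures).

Series of exponential components: λ_sys = Σ λ_i
λ_sys = 0.00015 + 0.0000063 + 0.00000082 + 0.000076 = 2.3312e-04 /h
MTBF = 1 / λ_sys = 4290 h

4290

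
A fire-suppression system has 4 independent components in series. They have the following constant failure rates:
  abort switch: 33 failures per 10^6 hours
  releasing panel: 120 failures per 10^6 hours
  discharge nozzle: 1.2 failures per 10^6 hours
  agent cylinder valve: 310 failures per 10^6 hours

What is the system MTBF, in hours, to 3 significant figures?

2150

Series of exponential components: λ_sys = Σ λ_i
λ_sys = 0.000033 + 0.00012 + 0.0000012 + 0.00031 = 4.6420e-04 /h
MTBF = 1 / λ_sys = 2150 h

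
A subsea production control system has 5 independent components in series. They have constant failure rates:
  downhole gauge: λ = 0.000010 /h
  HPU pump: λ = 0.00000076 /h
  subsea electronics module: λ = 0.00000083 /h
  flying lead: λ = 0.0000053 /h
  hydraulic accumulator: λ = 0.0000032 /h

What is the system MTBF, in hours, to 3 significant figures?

49800

Series of exponential components: λ_sys = Σ λ_i
λ_sys = 0.000010 + 0.00000076 + 0.00000083 + 0.0000053 + 0.0000032 = 2.0090e-05 /h
MTBF = 1 / λ_sys = 49800 h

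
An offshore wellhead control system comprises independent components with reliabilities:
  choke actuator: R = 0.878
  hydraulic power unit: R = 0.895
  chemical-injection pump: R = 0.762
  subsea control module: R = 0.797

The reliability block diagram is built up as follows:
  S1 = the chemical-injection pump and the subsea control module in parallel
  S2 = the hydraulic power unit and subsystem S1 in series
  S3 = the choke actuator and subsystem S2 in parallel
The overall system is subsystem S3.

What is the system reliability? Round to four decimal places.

0.9819

Parallel (chemical-injection pump and subsea control module): 1 − (1 − 0.762000)(1 − 0.797000) = 0.951686
Series (hydraulic power unit and [0.951686]): 0.895000 × 0.951686 = 0.851759
Parallel (choke actuator and [0.851759]): 1 − (1 − 0.878000)(1 − 0.851759) = 0.9819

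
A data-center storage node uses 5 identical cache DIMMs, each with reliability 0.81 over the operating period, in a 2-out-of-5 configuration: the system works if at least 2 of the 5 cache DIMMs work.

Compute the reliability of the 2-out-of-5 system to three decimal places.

0.994

R = Σ_{i=2}^{5} C(5,i) p^i (1−p)^{5−i} with p = 0.81
C(5,2)·0.81^2·0.19^3 = 0.04500
C(5,3)·0.81^3·0.19^2 = 0.19185
C(5,4)·0.81^4·0.19^1 = 0.40894
C(5,5)·0.81^5·0.19^0 = 0.34868
Sum = 0.994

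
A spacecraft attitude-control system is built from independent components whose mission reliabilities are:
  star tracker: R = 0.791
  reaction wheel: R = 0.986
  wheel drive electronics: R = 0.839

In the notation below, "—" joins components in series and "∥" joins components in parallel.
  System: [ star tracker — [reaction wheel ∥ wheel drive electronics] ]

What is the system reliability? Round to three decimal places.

Parallel (reaction wheel and wheel drive electronics): 1 − (1 − 0.98600)(1 − 0.83900) = 0.99775
Series (star tracker and [0.99775]): 0.79100 × 0.99775 = 0.789

0.789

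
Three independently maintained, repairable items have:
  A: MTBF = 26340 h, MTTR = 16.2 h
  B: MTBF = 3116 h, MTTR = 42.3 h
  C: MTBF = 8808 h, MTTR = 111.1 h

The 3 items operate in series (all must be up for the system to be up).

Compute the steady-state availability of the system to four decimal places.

0.9737

A(A) = MTBF/(MTBF+MTTR) = 26340/(26340+16.2) = 0.999385
A(B) = MTBF/(MTBF+MTTR) = 3116/(3116+42.3) = 0.986607
A(C) = MTBF/(MTBF+MTTR) = 8808/(8808+111.1) = 0.987544
Series availability: 0.999385 × 0.986607 × 0.987544 = 0.9737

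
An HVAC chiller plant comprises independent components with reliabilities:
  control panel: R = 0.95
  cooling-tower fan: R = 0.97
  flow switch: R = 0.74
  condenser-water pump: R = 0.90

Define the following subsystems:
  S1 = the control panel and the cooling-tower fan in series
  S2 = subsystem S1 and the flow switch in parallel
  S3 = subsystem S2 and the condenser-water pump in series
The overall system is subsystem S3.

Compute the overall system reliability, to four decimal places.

Series (control panel and cooling-tower fan): 0.950000 × 0.970000 = 0.921500
Parallel ([0.921500] and flow switch): 1 − (1 − 0.921500)(1 − 0.740000) = 0.979590
Series ([0.979590] and condenser-water pump): 0.979590 × 0.900000 = 0.8816

0.8816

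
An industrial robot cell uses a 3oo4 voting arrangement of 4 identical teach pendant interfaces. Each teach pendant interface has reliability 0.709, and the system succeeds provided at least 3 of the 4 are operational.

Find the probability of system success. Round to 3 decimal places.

0.668

R = Σ_{i=3}^{4} C(4,i) p^i (1−p)^{4−i} with p = 0.709
C(4,3)·0.709^3·0.291^1 = 0.41485
C(4,4)·0.709^4·0.291^0 = 0.25269
Sum = 0.668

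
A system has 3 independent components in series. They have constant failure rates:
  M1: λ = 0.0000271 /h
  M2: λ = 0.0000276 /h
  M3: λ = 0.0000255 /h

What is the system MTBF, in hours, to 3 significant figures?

Series of exponential components: λ_sys = Σ λ_i
λ_sys = 0.0000271 + 0.0000276 + 0.0000255 = 8.0200e-05 /h
MTBF = 1 / λ_sys = 12500 h

12500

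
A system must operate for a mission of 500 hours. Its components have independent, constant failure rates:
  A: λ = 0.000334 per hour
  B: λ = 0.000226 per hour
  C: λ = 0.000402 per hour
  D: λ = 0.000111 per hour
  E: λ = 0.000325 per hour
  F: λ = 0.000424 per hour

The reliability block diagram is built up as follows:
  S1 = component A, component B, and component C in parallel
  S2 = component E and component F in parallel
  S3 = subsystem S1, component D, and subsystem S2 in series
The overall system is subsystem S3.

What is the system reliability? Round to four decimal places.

0.9162

R(A) = exp(−0.000334 × 500) = 0.846200
R(B) = exp(−0.000226 × 500) = 0.893151
R(C) = exp(−0.000402 × 500) = 0.817912
R(D) = exp(−0.000111 × 500) = 0.946012
R(E) = exp(−0.000325 × 500) = 0.850016
R(F) = exp(−0.000424 × 500) = 0.808965
Parallel (A, B, and C): 1 − (1 − 0.846200)(1 − 0.893151)(1 − 0.817912) = 0.997008
Parallel (E and F): 1 − (1 − 0.850016)(1 − 0.808965) = 0.971348
Series ([0.997008], D, and [0.971348]): 0.997008 × 0.946012 × 0.971348 = 0.9162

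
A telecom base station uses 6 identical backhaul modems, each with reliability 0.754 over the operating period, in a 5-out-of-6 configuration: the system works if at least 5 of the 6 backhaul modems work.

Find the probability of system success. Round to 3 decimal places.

R = Σ_{i=5}^{6} C(6,i) p^i (1−p)^{6−i} with p = 0.754
C(6,5)·0.754^5·0.246^1 = 0.35970
C(6,6)·0.754^6·0.246^0 = 0.18375
Sum = 0.543

0.543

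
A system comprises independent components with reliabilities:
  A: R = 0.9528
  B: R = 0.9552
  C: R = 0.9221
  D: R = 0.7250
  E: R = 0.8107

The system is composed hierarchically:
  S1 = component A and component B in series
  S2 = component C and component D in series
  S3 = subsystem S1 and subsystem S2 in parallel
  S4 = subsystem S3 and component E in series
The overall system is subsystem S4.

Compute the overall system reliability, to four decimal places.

0.7865

Series (A and B): 0.952800 × 0.955200 = 0.910115
Series (C and D): 0.922100 × 0.725000 = 0.668523
Parallel ([0.910115] and [0.668523]): 1 − (1 − 0.910115)(1 − 0.668523) = 0.970205
Series ([0.970205] and E): 0.970205 × 0.810700 = 0.7865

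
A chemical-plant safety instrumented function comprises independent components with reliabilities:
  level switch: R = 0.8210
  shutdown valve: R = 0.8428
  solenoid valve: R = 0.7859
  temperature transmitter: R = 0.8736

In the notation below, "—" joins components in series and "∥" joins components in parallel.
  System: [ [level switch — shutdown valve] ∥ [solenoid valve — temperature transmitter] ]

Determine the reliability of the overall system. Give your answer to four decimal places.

0.9034

Series (level switch and shutdown valve): 0.821000 × 0.842800 = 0.691939
Series (solenoid valve and temperature transmitter): 0.785900 × 0.873600 = 0.686562
Parallel ([0.691939] and [0.686562]): 1 − (1 − 0.691939)(1 − 0.686562) = 0.9034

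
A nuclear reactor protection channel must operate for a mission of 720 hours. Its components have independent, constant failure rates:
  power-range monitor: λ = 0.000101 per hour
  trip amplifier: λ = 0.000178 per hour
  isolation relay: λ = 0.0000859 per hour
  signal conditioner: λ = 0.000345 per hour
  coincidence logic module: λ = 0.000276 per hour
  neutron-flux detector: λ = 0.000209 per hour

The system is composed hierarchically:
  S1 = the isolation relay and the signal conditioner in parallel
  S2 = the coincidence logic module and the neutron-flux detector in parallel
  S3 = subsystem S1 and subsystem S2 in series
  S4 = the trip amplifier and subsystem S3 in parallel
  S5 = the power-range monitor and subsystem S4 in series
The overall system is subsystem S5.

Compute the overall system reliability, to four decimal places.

R(power-range monitor) = exp(−0.000101 × 720) = 0.929861
R(trip amplifier) = exp(−0.000178 × 720) = 0.879713
R(isolation relay) = exp(−0.0000859 × 720) = 0.940026
R(signal conditioner) = exp(−0.000345 × 720) = 0.780048
R(coincidence logic module) = exp(−0.000276 × 720) = 0.819779
R(neutron-flux detector) = exp(−0.000209 × 720) = 0.860295
Parallel (isolation relay and signal conditioner): 1 − (1 − 0.940026)(1 − 0.780048) = 0.986809
Parallel (coincidence logic module and neutron-flux detector): 1 − (1 − 0.819779)(1 − 0.860295) = 0.974822
Series ([0.986809] and [0.974822]): 0.986809 × 0.974822 = 0.961963
Parallel (trip amplifier and [0.961963]): 1 − (1 − 0.879713)(1 − 0.961963) = 0.995425
Series (power-range monitor and [0.995425]): 0.929861 × 0.995425 = 0.9256

0.9256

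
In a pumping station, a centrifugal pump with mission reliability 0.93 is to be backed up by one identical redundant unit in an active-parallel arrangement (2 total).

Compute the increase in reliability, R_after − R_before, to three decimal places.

R_before = 0.93
R_after = 1 − (1 − 0.93)^2 = 0.995
ΔR = 0.995 − 0.93 = 0.065

0.065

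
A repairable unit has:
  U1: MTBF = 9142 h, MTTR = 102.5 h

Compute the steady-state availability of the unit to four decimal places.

A(U1) = MTBF/(MTBF+MTTR) = 9142/(9142+102.5) = 0.9889

0.9889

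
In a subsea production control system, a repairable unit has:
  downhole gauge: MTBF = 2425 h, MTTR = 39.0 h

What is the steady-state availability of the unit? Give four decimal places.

0.9842

A(downhole gauge) = MTBF/(MTBF+MTTR) = 2425/(2425+39.0) = 0.9842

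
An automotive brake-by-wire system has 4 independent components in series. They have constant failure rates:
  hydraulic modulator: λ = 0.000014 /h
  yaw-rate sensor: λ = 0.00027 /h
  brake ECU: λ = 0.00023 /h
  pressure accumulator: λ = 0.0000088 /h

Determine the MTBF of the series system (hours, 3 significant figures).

1910

Series of exponential components: λ_sys = Σ λ_i
λ_sys = 0.000014 + 0.00027 + 0.00023 + 0.0000088 = 5.2280e-04 /h
MTBF = 1 / λ_sys = 1910 h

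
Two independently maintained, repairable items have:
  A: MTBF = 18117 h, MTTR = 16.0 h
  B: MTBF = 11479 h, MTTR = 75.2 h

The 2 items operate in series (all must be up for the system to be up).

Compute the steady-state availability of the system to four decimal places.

0.9926

A(A) = MTBF/(MTBF+MTTR) = 18117/(18117+16.0) = 0.999118
A(B) = MTBF/(MTBF+MTTR) = 11479/(11479+75.2) = 0.993492
Series availability: 0.999118 × 0.993492 = 0.9926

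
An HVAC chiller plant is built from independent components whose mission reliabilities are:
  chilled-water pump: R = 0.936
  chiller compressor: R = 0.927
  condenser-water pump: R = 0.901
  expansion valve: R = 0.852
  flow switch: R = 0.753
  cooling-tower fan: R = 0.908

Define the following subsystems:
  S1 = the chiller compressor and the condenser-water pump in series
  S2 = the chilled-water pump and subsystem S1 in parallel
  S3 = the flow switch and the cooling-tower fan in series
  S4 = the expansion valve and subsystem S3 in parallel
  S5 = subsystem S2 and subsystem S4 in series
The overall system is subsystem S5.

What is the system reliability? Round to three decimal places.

Series (chiller compressor and condenser-water pump): 0.92700 × 0.90100 = 0.83523
Parallel (chilled-water pump and [0.83523]): 1 − (1 − 0.93600)(1 − 0.83523) = 0.98945
Series (flow switch and cooling-tower fan): 0.75300 × 0.90800 = 0.68372
Parallel (expansion valve and [0.68372]): 1 − (1 − 0.85200)(1 − 0.68372) = 0.95319
Series ([0.98945] and [0.95319]): 0.98945 × 0.95319 = 0.943

0.943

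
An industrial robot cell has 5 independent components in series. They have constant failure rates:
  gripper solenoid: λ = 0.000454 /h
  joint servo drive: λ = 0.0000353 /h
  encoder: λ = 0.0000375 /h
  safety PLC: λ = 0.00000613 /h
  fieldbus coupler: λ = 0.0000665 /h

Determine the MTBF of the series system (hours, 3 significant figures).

Series of exponential components: λ_sys = Σ λ_i
λ_sys = 0.000454 + 0.0000353 + 0.0000375 + 0.00000613 + 0.0000665 = 5.9943e-04 /h
MTBF = 1 / λ_sys = 1670 h

1670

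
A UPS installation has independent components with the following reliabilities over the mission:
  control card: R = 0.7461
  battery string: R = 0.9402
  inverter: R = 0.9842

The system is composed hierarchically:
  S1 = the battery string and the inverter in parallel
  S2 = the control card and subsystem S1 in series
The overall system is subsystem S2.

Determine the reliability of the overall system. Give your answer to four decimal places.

0.7454

Parallel (battery string and inverter): 1 − (1 − 0.940200)(1 − 0.984200) = 0.999055
Series (control card and [0.999055]): 0.746100 × 0.999055 = 0.7454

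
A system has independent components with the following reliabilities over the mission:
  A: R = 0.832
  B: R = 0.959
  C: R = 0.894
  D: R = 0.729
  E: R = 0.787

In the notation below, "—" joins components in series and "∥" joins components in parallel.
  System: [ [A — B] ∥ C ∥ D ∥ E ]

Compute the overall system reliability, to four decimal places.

0.9988

Series (A and B): 0.832000 × 0.959000 = 0.797888
Parallel ([0.797888], C, D, and E): 1 − (1 − 0.797888)(1 − 0.894000)(1 − 0.729000)(1 − 0.787000) = 0.9988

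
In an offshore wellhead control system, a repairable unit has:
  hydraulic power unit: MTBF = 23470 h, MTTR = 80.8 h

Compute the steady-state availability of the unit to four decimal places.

0.9966

A(hydraulic power unit) = MTBF/(MTBF+MTTR) = 23470/(23470+80.8) = 0.9966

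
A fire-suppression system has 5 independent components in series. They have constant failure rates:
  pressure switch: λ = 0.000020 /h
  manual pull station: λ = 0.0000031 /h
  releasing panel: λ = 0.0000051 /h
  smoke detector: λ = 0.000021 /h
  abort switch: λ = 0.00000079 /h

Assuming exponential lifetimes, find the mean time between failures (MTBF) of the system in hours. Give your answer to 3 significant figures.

Series of exponential components: λ_sys = Σ λ_i
λ_sys = 0.000020 + 0.0000031 + 0.0000051 + 0.000021 + 0.00000079 = 4.9990e-05 /h
MTBF = 1 / λ_sys = 20000 h

20000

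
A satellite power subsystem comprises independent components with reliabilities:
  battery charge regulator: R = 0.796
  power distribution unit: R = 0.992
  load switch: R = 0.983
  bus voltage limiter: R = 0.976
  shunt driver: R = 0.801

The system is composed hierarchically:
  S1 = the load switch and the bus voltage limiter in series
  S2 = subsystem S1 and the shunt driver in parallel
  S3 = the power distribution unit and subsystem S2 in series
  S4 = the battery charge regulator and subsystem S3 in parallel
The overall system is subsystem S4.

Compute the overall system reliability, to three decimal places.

Series (load switch and bus voltage limiter): 0.98300 × 0.97600 = 0.95941
Parallel ([0.95941] and shunt driver): 1 − (1 − 0.95941)(1 − 0.80100) = 0.99192
Series (power distribution unit and [0.99192]): 0.99200 × 0.99192 = 0.98398
Parallel (battery charge regulator and [0.98398]): 1 − (1 − 0.79600)(1 − 0.98398) = 0.997

0.997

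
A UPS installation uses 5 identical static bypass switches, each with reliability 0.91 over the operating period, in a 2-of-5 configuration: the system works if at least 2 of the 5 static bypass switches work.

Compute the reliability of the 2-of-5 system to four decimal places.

R = Σ_{i=2}^{5} C(5,i) p^i (1−p)^{5−i} with p = 0.91
C(5,2)·0.91^2·0.09^3 = 0.006037
C(5,3)·0.91^3·0.09^2 = 0.061039
C(5,4)·0.91^4·0.09^1 = 0.308587
C(5,5)·0.91^5·0.09^0 = 0.624032
Sum = 0.9997

0.9997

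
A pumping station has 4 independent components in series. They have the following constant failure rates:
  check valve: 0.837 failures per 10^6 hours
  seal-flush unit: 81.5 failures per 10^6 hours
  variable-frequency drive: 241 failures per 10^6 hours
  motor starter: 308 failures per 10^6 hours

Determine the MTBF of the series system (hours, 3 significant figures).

1580

Series of exponential components: λ_sys = Σ λ_i
λ_sys = 0.000000837 + 0.0000815 + 0.000241 + 0.000308 = 6.3134e-04 /h
MTBF = 1 / λ_sys = 1580 h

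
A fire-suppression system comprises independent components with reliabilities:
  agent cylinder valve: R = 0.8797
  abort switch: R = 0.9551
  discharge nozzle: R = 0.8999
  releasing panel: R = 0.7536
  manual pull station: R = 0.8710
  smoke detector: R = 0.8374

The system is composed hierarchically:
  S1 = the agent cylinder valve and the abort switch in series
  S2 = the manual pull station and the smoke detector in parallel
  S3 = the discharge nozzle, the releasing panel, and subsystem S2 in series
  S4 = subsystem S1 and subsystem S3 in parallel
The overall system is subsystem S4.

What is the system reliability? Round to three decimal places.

Series (agent cylinder valve and abort switch): 0.87970 × 0.95510 = 0.84020
Parallel (manual pull station and smoke detector): 1 − (1 − 0.87100)(1 − 0.83740) = 0.97902
Series (discharge nozzle, releasing panel, and [0.97902]): 0.89990 × 0.75360 × 0.97902 = 0.66394
Parallel ([0.84020] and [0.66394]): 1 − (1 − 0.84020)(1 − 0.66394) = 0.946

0.946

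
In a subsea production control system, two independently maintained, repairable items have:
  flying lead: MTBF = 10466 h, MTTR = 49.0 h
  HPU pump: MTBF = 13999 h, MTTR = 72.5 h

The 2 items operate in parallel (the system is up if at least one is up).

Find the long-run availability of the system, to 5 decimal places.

A(flying lead) = MTBF/(MTBF+MTTR) = 10466/(10466+49.0) = 0.995340
A(HPU pump) = MTBF/(MTBF+MTTR) = 13999/(13999+72.5) = 0.994848
Parallel availability: 1 − (1 − 0.995340)(1 − 0.994848) = 0.99998

0.99998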